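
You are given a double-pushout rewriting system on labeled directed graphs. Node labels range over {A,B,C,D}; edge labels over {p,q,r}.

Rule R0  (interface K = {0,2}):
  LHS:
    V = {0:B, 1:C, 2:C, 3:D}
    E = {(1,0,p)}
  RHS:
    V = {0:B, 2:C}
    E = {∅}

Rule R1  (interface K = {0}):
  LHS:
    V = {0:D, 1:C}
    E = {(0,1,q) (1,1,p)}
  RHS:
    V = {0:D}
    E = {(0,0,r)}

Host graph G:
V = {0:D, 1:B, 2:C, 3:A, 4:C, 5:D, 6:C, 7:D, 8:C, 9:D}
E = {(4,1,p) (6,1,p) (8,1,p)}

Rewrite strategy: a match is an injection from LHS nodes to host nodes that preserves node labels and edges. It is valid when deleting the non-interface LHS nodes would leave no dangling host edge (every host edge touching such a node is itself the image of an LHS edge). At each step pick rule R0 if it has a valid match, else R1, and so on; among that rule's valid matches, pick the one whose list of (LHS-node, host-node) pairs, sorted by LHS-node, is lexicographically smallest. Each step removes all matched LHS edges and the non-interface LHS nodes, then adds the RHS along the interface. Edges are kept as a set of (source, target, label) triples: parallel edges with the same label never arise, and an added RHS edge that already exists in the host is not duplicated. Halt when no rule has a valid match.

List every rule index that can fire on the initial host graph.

R0: 36 valid matches — {0↦1, 1↦4, 2↦2, 3↦0}, {0↦1, 1↦4, 2↦2, 3↦5}, {0↦1, 1↦4, 2↦2, 3↦7} (+33 more)
R1: no valid match — LHS pattern not found

Answer: [R0]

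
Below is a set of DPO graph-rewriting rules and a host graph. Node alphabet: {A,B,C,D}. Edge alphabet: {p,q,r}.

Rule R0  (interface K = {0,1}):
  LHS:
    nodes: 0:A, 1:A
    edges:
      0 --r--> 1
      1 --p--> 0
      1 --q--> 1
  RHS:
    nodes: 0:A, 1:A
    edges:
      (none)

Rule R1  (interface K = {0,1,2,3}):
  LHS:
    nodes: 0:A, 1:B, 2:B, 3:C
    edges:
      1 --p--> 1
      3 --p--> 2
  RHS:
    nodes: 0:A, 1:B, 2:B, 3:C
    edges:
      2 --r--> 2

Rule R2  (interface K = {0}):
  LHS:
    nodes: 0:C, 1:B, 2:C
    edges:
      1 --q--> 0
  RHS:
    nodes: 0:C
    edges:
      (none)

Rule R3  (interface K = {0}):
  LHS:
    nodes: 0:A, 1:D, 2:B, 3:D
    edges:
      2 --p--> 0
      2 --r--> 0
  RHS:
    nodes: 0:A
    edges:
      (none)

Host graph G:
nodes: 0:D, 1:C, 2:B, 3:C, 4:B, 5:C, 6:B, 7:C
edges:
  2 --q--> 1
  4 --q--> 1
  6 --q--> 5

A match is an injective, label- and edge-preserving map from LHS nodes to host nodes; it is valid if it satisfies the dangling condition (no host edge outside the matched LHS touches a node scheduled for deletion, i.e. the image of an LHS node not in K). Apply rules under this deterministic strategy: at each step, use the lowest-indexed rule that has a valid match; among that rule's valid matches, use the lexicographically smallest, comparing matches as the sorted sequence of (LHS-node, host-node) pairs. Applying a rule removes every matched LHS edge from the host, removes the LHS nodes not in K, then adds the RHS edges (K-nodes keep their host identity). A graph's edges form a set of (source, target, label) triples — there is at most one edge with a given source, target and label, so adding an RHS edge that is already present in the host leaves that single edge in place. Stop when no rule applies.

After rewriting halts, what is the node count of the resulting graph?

initial: |V|=8 |E|=3  E = 2-q->1 4-q->1 6-q->5
step 1: apply R2 at {0↦1, 1↦2, 2↦3}  → |V|=6 |E|=2  E = 4-q->1 6-q->5
step 2: apply R2 at {0↦1, 1↦4, 2↦7}  → |V|=4 |E|=1  E = 6-q->5
step 3: apply R2 at {0↦5, 1↦6, 2↦1}  → |V|=2 |E|=0  E = ∅
final graph: no rule applies after step 3
NF nodes: {0:D, 5:C}

Answer: 2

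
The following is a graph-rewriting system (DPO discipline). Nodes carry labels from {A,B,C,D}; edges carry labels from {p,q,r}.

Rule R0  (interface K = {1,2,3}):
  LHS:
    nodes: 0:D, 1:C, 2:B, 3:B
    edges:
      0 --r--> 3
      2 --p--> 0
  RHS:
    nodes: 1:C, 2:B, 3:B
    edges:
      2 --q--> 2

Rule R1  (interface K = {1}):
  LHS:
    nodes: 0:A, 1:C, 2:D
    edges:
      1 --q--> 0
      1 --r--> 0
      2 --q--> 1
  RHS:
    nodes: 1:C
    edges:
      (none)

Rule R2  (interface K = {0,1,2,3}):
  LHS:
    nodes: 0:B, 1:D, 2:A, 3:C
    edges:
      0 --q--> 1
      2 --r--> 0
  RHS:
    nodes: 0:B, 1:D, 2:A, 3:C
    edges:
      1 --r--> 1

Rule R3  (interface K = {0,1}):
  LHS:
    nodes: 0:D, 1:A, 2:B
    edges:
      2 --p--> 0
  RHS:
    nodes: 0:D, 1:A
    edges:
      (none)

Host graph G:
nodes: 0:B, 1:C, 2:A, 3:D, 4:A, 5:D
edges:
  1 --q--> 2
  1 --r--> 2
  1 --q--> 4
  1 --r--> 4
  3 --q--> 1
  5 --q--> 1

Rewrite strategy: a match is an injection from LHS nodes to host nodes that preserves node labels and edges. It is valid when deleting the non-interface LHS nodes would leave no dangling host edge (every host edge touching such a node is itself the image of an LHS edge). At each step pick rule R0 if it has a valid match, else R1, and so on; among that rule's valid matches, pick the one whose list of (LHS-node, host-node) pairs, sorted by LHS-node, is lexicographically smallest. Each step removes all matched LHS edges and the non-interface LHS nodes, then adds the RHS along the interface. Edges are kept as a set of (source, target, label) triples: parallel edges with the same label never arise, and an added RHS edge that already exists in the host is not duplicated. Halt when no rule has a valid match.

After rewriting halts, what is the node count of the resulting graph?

initial: |V|=6 |E|=6  E = 1-q->2 1-r->2 1-q->4 1-r->4 3-q->1 5-q->1
step 1: apply R1 at {0↦2, 1↦1, 2↦3}  → |V|=4 |E|=3  E = 1-q->4 1-r->4 5-q->1
step 2: apply R1 at {0↦4, 1↦1, 2↦5}  → |V|=2 |E|=0  E = ∅
halt: no rule applies after step 2
NF nodes: {0:B, 1:C}

Answer: 2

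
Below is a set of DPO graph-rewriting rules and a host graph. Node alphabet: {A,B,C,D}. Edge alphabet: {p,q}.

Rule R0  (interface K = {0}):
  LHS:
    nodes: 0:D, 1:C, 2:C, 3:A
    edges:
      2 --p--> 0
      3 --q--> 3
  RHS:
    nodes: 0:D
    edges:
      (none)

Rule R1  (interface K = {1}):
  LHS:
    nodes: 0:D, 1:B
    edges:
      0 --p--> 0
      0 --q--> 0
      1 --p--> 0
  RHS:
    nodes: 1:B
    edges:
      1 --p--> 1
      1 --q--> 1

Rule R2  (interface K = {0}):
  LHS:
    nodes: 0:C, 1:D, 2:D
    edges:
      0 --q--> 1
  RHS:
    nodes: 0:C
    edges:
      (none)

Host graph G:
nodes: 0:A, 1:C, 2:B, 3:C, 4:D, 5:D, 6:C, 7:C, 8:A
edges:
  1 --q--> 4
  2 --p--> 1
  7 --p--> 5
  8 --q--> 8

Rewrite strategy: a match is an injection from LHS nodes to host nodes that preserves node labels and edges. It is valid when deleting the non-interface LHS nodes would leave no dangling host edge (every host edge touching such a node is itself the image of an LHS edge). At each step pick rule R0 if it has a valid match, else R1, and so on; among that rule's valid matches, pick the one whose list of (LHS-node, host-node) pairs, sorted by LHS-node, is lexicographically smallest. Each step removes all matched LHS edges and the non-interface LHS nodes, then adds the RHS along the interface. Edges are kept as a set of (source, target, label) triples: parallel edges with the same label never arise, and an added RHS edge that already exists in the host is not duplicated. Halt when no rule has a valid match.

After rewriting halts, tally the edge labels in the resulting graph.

start.  V:9 E:4  edges: 1-q->4 2-p->1 7-p->5 8-q->8
1. fire R0 via {0↦5, 1↦3, 2↦7, 3↦8}  →  V:6 E:2  edges: 1-q->4 2-p->1
2. fire R2 via {0↦1, 1↦4, 2↦5}  →  V:4 E:1  edges: 2-p->1
final graph: no rule applies after step 2
NF edges: [(2, 1, 'p')]

Answer: p:1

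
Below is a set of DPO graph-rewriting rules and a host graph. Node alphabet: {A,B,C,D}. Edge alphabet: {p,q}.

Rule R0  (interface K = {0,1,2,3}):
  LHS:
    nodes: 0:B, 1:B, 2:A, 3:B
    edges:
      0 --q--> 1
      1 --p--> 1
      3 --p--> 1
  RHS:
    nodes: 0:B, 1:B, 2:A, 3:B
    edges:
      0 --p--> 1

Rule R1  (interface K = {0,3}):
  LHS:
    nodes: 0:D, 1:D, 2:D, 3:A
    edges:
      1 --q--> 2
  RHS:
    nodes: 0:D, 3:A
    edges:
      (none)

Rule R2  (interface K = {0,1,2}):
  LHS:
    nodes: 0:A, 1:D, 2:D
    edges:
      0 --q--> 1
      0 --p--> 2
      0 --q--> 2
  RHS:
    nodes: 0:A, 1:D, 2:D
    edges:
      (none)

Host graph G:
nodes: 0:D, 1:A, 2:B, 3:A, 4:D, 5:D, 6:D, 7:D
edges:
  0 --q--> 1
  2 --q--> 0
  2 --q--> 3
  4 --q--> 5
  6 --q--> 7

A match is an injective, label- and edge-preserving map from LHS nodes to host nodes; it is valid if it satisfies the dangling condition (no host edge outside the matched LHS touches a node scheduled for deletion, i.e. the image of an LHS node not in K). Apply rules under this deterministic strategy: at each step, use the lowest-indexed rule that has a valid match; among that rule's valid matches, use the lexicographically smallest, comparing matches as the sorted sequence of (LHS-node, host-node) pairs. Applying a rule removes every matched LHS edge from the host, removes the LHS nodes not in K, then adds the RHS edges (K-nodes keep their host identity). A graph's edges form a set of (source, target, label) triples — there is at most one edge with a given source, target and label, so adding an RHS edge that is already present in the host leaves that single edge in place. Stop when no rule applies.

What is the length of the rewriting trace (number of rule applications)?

initial: |V|=8 |E|=5  E = 0-q->1 2-q->0 2-q->3 4-q->5 6-q->7
step 1: apply R1 at {0↦0, 1↦4, 2↦5, 3↦1}  → |V|=6 |E|=4  E = 0-q->1 2-q->0 2-q->3 6-q->7
step 2: apply R1 at {0↦0, 1↦6, 2↦7, 3↦1}  → |V|=4 |E|=3  E = 0-q->1 2-q->0 2-q->3
normal form: no rule applies after step 2

Answer: 2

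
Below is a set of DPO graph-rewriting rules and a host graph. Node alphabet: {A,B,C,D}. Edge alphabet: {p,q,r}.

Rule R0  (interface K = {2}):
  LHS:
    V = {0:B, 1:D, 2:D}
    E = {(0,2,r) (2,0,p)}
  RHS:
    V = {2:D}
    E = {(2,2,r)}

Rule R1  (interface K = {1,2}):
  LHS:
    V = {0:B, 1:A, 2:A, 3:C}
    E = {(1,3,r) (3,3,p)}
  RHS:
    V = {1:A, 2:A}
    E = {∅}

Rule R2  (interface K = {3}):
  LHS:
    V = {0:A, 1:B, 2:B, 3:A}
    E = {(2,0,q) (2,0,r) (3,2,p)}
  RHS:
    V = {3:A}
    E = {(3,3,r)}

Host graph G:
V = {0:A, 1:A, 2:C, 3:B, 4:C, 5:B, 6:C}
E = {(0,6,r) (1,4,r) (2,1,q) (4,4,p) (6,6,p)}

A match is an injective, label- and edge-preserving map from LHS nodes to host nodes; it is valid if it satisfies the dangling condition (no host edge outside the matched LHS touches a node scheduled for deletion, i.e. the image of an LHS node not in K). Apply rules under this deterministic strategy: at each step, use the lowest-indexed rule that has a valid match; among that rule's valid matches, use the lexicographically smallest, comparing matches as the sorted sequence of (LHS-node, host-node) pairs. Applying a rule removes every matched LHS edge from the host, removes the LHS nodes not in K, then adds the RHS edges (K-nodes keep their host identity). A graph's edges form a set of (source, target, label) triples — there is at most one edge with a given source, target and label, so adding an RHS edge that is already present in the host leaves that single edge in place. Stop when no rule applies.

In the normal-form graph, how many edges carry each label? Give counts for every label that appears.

Answer: q:1

Steps:
start.  V:7 E:5  edges: 0-r->6 1-r->4 2-q->1 4-p->4 6-p->6
1. fire R1 via {0↦3, 1↦0, 2↦1, 3↦6}  →  V:5 E:3  edges: 1-r->4 2-q->1 4-p->4
2. fire R1 via {0↦5, 1↦1, 2↦0, 3↦4}  →  V:3 E:1  edges: 2-q->1
halt: no rule applies after step 2
NF edges: [(2, 1, 'q')]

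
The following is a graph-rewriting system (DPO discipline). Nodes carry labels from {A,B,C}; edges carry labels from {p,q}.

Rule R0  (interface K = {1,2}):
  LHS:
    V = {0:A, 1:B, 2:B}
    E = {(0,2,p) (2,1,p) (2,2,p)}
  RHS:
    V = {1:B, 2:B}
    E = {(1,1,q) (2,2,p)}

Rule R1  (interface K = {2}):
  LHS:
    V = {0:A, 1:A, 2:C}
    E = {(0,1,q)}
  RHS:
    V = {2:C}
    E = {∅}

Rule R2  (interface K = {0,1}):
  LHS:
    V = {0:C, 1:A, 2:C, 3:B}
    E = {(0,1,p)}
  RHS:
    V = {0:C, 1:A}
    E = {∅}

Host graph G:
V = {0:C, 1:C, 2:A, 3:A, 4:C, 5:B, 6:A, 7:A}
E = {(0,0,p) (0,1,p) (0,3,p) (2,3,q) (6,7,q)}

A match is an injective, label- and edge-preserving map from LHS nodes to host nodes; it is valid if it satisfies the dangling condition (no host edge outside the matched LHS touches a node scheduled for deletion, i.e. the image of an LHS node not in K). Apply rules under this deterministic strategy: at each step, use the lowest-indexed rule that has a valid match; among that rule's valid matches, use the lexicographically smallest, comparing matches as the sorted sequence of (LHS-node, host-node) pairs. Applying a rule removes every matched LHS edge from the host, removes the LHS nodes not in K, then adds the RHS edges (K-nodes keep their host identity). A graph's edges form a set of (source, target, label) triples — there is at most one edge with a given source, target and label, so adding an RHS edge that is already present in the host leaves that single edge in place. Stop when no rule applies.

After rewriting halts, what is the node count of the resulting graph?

Answer: 2

Derivation:
[0] host  ⇒  8 nodes, 5 edges  {0-p->0 0-p->1 0-p->3 2-q->3 6-q->7}
[1] R1 @ {0↦6, 1↦7, 2↦0}  ⇒  6 nodes, 4 edges  {0-p->0 0-p->1 0-p->3 2-q->3}
[2] R2 @ {0↦0, 1↦3, 2↦4, 3↦5}  ⇒  4 nodes, 3 edges  {0-p->0 0-p->1 2-q->3}
[3] R1 @ {0↦2, 1↦3, 2↦0}  ⇒  2 nodes, 2 edges  {0-p->0 0-p->1}
halt: no rule applies after step 3
NF nodes: {0:C, 1:C}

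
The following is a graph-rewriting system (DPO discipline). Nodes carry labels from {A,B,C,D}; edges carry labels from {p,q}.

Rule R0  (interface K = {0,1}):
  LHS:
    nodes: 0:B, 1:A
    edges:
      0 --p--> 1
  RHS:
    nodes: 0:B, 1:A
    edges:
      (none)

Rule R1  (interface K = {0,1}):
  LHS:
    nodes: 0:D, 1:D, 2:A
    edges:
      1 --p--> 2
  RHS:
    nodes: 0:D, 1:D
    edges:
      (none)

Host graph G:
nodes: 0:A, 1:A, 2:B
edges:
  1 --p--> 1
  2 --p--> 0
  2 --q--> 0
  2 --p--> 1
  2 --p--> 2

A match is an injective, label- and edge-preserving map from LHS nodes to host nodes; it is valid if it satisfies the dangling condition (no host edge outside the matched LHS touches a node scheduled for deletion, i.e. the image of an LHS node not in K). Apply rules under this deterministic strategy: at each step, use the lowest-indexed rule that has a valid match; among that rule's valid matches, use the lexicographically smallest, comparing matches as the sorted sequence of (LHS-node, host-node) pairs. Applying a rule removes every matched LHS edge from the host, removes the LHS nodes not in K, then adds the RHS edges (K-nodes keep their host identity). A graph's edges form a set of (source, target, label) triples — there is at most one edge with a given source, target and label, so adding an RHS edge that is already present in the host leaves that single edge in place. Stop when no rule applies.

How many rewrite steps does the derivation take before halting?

Answer: 2

Derivation:
initial: |V|=3 |E|=5  E = 1-p->1 2-p->0 2-q->0 2-p->1 2-p->2
step 1: apply R0 at {0↦2, 1↦0}  → |V|=3 |E|=4  E = 1-p->1 2-q->0 2-p->1 2-p->2
step 2: apply R0 at {0↦2, 1↦1}  → |V|=3 |E|=3  E = 1-p->1 2-q->0 2-p->2
halt: no rule applies after step 2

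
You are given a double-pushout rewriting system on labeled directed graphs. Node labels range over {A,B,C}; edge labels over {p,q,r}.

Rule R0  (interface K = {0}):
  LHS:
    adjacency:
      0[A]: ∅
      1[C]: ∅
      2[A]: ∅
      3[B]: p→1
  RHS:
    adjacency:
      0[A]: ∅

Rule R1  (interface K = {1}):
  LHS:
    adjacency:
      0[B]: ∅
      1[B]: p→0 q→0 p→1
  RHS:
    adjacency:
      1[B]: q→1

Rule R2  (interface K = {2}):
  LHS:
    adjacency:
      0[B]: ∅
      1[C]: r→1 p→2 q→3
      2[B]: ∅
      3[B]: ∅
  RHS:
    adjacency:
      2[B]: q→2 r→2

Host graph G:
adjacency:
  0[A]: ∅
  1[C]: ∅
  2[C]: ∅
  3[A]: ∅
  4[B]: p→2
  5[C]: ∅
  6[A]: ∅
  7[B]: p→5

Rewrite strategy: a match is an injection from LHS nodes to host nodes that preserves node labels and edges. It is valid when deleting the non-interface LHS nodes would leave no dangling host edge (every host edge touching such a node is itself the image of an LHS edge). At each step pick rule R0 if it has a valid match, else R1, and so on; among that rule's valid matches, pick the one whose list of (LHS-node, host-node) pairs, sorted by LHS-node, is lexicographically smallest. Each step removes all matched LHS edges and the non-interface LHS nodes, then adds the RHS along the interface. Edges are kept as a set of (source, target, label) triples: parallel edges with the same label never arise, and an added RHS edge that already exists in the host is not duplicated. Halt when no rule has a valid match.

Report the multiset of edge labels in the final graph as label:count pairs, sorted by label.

Answer: (no edges)

Steps:
initial: |V|=8 |E|=2  E = 4-p->2 7-p->5
step 1: apply R0 at {0↦0, 1↦2, 2↦3, 3↦4}  → |V|=5 |E|=1  E = 7-p->5
step 2: apply R0 at {0↦0, 1↦5, 2↦6, 3↦7}  → |V|=2 |E|=0  E = ∅
final graph: no rule applies after step 2
NF edges: []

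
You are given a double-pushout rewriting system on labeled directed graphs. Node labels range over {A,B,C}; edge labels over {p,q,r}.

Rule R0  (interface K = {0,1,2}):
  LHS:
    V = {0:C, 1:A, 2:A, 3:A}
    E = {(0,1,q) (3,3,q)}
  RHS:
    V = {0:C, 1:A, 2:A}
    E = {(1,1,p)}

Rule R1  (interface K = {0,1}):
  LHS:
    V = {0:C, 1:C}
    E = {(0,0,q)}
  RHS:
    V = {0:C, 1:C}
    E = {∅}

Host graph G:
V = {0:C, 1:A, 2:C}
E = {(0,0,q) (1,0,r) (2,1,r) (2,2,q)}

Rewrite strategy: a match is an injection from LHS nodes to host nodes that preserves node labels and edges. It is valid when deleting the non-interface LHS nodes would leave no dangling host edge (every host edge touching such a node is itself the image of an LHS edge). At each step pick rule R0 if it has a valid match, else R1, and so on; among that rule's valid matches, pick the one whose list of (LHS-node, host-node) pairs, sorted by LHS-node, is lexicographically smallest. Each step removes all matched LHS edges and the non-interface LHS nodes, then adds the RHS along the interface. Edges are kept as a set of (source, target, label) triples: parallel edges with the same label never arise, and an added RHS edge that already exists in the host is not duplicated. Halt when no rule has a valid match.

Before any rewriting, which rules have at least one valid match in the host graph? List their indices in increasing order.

R0: no valid match — LHS pattern not found
R1: 2 valid matches — {0↦0, 1↦2}, {0↦2, 1↦0}

Answer: [R1]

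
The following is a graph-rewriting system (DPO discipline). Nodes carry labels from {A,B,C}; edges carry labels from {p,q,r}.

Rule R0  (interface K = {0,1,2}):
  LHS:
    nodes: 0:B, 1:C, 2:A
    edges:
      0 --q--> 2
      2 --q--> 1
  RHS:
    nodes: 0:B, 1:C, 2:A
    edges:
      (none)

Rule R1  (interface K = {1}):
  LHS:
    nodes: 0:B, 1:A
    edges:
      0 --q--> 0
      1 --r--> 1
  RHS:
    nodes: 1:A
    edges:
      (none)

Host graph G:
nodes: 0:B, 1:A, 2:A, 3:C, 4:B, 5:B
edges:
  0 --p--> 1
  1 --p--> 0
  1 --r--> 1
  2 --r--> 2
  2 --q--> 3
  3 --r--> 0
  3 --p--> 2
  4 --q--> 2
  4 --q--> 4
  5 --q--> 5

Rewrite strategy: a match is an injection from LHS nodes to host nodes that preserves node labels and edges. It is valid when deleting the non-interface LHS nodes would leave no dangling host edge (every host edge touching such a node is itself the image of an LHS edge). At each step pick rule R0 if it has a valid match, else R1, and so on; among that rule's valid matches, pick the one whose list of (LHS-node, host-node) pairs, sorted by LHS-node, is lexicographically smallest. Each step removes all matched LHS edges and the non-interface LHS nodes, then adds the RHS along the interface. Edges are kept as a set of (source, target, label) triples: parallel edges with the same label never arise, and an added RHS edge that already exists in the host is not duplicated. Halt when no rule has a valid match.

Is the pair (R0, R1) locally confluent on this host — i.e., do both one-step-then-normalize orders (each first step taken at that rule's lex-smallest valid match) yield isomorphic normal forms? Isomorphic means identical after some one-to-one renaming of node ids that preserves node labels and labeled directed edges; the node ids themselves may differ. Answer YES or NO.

branch R0-first: apply at {0↦4, 1↦3, 2↦2} → |E|=8, then 2 more step(s) → NF |V|=4 |E|=4 V={0:B, 1:A, 2:A, 3:C} E=0-p->1 1-p->0 3-r->0 3-p->2
branch R1-first: apply at {0↦5, 1↦1} → |E|=8, then 2 more step(s) → NF |V|=4 |E|=4 V={0:B, 1:A, 2:A, 3:C} E=0-p->1 1-p->0 3-r->0 3-p->2
graphs isomorphic (equal up to label-preserving node renaming)

Answer: YES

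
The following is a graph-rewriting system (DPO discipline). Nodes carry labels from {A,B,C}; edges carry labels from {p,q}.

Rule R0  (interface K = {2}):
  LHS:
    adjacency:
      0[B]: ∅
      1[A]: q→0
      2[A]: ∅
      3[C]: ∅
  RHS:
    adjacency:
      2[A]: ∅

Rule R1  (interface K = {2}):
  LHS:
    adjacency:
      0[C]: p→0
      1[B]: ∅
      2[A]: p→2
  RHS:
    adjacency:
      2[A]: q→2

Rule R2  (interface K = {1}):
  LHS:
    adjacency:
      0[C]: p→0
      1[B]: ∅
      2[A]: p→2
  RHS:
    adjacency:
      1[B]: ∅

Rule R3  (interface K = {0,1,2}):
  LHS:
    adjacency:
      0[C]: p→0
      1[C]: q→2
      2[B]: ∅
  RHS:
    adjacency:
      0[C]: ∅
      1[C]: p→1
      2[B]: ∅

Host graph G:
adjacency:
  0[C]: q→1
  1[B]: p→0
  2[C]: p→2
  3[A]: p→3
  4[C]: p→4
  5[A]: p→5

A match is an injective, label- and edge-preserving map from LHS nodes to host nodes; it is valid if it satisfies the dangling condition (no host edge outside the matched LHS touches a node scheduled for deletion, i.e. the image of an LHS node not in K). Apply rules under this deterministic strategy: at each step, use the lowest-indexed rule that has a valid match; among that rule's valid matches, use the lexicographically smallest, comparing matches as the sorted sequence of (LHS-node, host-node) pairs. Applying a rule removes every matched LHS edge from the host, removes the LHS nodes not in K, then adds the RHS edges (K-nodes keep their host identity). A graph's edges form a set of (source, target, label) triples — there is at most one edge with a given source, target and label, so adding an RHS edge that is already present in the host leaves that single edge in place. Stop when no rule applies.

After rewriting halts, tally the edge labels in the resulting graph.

Answer: p:1 q:1

Derivation:
[0] host  ⇒  6 nodes, 6 edges  {0-q->1 1-p->0 2-p->2 3-p->3 4-p->4 5-p->5}
[1] R2 @ {0↦2, 1↦1, 2↦3}  ⇒  4 nodes, 4 edges  {0-q->1 1-p->0 4-p->4 5-p->5}
[2] R2 @ {0↦4, 1↦1, 2↦5}  ⇒  2 nodes, 2 edges  {0-q->1 1-p->0}
normal form: no rule applies after step 2
NF edges: [(0, 1, 'q'), (1, 0, 'p')]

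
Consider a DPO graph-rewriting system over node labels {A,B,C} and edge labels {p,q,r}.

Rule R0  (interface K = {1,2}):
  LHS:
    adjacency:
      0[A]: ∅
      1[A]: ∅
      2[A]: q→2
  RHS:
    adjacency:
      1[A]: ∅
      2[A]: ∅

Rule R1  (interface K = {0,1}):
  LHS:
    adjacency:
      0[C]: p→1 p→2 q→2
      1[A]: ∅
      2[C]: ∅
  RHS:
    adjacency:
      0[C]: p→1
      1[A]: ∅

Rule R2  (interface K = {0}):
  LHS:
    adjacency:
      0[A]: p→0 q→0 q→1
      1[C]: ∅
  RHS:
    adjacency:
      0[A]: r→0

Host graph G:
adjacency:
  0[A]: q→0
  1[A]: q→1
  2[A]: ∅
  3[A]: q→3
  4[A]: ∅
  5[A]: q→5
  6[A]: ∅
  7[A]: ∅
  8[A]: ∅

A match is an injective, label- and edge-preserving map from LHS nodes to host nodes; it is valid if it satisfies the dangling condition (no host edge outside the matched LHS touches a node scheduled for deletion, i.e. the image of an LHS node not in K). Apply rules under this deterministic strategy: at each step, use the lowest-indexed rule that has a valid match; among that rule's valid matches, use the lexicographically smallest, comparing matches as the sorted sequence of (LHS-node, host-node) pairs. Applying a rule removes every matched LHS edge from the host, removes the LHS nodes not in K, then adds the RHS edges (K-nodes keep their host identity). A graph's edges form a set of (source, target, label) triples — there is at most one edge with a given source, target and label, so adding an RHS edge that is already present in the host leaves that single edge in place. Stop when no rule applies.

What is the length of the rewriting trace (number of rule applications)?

initial: |V|=9 |E|=4  E = 0-q->0 1-q->1 3-q->3 5-q->5
step 1: apply R0 at {0↦2, 1↦0, 2↦1}  → |V|=8 |E|=3  E = 0-q->0 3-q->3 5-q->5
step 2: apply R0 at {0↦1, 1↦0, 2↦3}  → |V|=7 |E|=2  E = 0-q->0 5-q->5
step 3: apply R0 at {0↦3, 1↦0, 2↦5}  → |V|=6 |E|=1  E = 0-q->0
step 4: apply R0 at {0↦4, 1↦5, 2↦0}  → |V|=5 |E|=0  E = ∅
halt: no rule applies after step 4

Answer: 4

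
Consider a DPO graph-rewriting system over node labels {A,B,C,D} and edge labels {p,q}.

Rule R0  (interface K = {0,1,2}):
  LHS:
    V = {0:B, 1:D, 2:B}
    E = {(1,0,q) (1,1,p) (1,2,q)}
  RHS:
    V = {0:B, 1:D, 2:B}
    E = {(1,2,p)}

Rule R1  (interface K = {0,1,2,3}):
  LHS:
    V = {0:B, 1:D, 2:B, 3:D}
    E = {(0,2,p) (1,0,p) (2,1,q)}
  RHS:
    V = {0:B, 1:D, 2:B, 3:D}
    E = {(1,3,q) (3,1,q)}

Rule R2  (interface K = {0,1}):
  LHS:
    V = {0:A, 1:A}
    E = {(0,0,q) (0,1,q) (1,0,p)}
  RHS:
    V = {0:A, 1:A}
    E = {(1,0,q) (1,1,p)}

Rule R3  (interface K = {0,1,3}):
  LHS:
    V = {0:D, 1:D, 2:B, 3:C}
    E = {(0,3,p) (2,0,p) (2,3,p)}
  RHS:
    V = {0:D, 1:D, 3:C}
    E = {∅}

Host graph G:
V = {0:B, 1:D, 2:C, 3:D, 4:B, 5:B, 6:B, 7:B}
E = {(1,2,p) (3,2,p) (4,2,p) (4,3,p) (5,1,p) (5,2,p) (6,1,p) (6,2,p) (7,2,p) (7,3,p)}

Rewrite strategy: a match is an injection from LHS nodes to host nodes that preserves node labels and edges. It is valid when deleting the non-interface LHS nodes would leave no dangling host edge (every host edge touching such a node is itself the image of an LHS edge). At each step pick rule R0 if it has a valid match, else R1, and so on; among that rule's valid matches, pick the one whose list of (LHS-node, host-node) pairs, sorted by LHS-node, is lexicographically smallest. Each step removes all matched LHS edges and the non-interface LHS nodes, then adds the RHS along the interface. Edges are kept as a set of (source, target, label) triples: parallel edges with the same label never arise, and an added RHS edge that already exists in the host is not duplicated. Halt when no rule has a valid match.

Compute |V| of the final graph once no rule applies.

[0] host  ⇒  8 nodes, 10 edges  {1-p->2 3-p->2 4-p->2 4-p->3 5-p->1 5-p->2 6-p->1 6-p->2 7-p->2 7-p->3}
[1] R3 @ {0↦1, 1↦3, 2↦5, 3↦2}  ⇒  7 nodes, 7 edges  {3-p->2 4-p->2 4-p->3 6-p->1 6-p->2 7-p->2 7-p->3}
[2] R3 @ {0↦3, 1↦1, 2↦4, 3↦2}  ⇒  6 nodes, 4 edges  {6-p->1 6-p->2 7-p->2 7-p->3}
normal form: no rule applies after step 2
NF nodes: {0:B, 1:D, 2:C, 3:D, 6:B, 7:B}

Answer: 6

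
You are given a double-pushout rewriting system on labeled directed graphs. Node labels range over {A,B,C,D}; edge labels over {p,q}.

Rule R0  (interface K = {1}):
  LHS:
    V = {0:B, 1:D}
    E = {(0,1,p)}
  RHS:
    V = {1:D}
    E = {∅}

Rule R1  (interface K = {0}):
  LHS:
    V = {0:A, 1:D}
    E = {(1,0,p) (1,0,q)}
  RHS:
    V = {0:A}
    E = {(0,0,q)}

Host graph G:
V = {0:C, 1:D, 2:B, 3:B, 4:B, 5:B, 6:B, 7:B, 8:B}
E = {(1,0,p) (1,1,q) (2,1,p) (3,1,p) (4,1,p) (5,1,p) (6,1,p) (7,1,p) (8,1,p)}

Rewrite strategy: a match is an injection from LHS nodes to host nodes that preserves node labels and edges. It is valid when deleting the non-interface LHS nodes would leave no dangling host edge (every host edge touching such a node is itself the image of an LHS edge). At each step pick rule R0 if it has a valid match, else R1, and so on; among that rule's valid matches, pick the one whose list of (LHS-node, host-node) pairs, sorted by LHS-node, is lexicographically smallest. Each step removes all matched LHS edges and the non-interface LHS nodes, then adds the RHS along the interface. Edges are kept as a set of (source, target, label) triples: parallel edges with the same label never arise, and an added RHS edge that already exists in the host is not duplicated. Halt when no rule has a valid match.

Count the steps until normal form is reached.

initial: |V|=9 |E|=9  E = 1-p->0 1-q->1 2-p->1 3-p->1 4-p->1 5-p->1 6-p->1 7-p->1 8-p->1
step 1: apply R0 at {0↦2, 1↦1}  → |V|=8 |E|=8  E = 1-p->0 1-q->1 3-p->1 4-p->1 5-p->1 6-p->1 7-p->1 8-p->1
step 2: apply R0 at {0↦3, 1↦1}  → |V|=7 |E|=7  E = 1-p->0 1-q->1 4-p->1 5-p->1 6-p->1 7-p->1 8-p->1
step 3: apply R0 at {0↦4, 1↦1}  → |V|=6 |E|=6  E = 1-p->0 1-q->1 5-p->1 6-p->1 7-p->1 8-p->1
step 4: apply R0 at {0↦5, 1↦1}  → |V|=5 |E|=5  E = 1-p->0 1-q->1 6-p->1 7-p->1 8-p->1
step 5: apply R0 at {0↦6, 1↦1}  → |V|=4 |E|=4  E = 1-p->0 1-q->1 7-p->1 8-p->1
step 6: apply R0 at {0↦7, 1↦1}  → |V|=3 |E|=3  E = 1-p->0 1-q->1 8-p->1
step 7: apply R0 at {0↦8, 1↦1}  → |V|=2 |E|=2  E = 1-p->0 1-q->1
final graph: no rule applies after step 7

Answer: 7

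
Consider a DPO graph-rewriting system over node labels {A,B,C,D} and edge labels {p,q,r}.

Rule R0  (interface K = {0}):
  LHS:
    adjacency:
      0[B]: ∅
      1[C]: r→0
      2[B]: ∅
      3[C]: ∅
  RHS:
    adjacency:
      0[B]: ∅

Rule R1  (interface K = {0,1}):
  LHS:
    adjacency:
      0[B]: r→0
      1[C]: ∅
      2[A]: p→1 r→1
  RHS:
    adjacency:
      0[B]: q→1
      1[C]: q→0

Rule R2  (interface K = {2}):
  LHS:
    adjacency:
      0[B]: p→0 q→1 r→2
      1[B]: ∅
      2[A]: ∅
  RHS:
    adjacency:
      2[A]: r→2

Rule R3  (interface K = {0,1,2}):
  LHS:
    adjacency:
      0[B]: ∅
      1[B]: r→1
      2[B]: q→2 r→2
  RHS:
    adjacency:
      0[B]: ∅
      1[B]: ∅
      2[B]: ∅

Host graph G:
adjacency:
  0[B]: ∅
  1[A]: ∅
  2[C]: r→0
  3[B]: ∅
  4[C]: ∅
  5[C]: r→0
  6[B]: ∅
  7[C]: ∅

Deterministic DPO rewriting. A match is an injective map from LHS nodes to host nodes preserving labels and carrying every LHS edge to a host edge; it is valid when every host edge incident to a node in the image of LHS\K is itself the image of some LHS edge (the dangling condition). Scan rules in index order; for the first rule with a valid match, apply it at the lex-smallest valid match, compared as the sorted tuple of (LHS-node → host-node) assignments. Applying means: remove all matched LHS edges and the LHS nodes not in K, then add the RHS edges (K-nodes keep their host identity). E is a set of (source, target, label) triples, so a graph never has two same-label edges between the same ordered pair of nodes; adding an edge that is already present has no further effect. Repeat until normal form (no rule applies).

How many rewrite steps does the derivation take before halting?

[0] host  ⇒  8 nodes, 2 edges  {2-r->0 5-r->0}
[1] R0 @ {0↦0, 1↦2, 2↦3, 3↦4}  ⇒  5 nodes, 1 edges  {5-r->0}
[2] R0 @ {0↦0, 1↦5, 2↦6, 3↦7}  ⇒  2 nodes, 0 edges  {∅}
halt: no rule applies after step 2

Answer: 2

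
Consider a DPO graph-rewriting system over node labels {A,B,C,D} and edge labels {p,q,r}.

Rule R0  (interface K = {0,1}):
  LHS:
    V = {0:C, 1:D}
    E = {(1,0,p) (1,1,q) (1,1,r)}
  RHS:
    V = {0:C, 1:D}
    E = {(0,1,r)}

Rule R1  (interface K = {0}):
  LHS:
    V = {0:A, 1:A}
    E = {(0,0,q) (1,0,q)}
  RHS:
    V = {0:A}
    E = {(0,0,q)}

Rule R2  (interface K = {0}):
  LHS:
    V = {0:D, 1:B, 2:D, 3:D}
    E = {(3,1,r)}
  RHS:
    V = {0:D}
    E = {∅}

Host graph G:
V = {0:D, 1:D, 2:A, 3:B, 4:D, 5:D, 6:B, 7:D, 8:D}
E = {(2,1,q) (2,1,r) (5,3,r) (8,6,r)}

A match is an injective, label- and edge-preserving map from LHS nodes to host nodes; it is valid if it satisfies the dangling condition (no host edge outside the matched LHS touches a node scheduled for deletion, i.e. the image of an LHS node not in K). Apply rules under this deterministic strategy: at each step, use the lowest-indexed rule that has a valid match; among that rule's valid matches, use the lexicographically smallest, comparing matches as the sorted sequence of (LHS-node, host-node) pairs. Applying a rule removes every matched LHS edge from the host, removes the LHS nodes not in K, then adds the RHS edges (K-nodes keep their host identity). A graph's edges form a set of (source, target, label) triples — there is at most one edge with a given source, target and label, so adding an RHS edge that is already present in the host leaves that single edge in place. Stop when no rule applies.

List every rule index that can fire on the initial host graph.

Answer: [R2]

Steps:
R0: no valid match — LHS pattern not found
R1: no valid match — LHS pattern not found
R2: 24 valid matches — {0↦0, 1↦3, 2↦4, 3↦5}, {0↦0, 1↦3, 2↦7, 3↦5}, {0↦0, 1↦6, 2↦4, 3↦8} (+21 more)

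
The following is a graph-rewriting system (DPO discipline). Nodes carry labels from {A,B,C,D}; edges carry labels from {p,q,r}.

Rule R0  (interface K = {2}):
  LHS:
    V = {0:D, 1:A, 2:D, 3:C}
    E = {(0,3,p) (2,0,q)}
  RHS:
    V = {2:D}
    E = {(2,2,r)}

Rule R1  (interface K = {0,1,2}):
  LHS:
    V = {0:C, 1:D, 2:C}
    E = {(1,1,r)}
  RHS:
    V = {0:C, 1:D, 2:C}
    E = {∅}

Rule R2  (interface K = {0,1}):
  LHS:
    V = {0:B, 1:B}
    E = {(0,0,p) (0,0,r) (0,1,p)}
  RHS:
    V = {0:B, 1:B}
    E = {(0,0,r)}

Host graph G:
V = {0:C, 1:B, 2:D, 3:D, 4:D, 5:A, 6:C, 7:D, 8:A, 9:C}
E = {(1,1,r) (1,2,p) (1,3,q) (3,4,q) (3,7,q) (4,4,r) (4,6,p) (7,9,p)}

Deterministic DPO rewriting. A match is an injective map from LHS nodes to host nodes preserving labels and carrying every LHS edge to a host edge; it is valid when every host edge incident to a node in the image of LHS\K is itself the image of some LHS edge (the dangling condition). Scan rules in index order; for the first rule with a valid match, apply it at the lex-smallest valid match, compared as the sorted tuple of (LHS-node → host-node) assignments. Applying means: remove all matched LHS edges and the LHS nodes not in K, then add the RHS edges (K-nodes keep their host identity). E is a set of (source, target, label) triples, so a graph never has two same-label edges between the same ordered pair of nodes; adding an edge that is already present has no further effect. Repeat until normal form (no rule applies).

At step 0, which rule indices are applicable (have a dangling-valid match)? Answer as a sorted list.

R0: 2 valid matches — {0↦7, 1↦5, 2↦3, 3↦9}, {0↦7, 1↦8, 2↦3, 3↦9}
R1: 6 valid matches — {0↦0, 1↦4, 2↦6}, {0↦0, 1↦4, 2↦9}, {0↦6, 1↦4, 2↦0} (+3 more)
R2: no valid match — LHS pattern not found

Answer: [R0,R1]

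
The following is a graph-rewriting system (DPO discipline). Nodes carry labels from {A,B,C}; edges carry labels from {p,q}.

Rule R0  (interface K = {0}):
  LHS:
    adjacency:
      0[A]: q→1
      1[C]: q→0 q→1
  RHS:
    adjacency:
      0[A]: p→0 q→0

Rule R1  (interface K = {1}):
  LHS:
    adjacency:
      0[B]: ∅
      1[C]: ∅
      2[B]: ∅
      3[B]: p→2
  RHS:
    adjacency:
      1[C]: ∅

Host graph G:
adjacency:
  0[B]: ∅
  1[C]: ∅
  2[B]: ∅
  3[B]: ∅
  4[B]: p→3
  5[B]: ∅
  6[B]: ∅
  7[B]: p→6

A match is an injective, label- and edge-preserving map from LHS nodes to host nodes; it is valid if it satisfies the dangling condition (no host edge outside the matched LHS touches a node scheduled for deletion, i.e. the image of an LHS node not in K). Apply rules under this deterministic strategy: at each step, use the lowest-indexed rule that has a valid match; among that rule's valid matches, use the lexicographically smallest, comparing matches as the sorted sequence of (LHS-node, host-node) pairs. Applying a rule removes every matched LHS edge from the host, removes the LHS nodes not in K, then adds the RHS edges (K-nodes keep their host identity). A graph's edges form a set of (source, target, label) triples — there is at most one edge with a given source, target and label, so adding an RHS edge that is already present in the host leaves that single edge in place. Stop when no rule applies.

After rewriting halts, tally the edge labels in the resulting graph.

Answer: (no edges)

Steps:
start.  V:8 E:2  edges: 4-p->3 7-p->6
1. fire R1 via {0↦0, 1↦1, 2↦3, 3↦4}  →  V:5 E:1  edges: 7-p->6
2. fire R1 via {0↦2, 1↦1, 2↦6, 3↦7}  →  V:2 E:0  edges: ∅
normal form: no rule applies after step 2
NF edges: []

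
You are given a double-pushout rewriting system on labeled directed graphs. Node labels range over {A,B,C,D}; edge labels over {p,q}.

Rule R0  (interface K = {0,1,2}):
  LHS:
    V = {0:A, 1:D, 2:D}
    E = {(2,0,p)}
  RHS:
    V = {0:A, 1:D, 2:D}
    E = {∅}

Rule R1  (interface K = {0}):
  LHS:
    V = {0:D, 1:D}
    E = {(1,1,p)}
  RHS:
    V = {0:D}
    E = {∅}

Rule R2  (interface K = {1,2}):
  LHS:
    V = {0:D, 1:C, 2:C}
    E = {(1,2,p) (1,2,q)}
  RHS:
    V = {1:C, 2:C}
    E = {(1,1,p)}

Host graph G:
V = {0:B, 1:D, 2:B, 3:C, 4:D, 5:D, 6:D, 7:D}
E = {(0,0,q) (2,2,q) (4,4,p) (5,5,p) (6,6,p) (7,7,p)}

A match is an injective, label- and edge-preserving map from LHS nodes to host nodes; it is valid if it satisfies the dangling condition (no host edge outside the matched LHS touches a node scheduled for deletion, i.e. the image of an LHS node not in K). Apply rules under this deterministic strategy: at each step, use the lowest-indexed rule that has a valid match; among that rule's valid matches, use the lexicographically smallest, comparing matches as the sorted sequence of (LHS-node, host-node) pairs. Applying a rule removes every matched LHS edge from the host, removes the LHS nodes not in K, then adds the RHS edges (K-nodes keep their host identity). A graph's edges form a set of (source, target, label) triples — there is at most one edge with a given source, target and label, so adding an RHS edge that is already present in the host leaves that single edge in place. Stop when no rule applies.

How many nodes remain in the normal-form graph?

Answer: 4

Derivation:
initial: |V|=8 |E|=6  E = 0-q->0 2-q->2 4-p->4 5-p->5 6-p->6 7-p->7
step 1: apply R1 at {0↦1, 1↦4}  → |V|=7 |E|=5  E = 0-q->0 2-q->2 5-p->5 6-p->6 7-p->7
step 2: apply R1 at {0↦1, 1↦5}  → |V|=6 |E|=4  E = 0-q->0 2-q->2 6-p->6 7-p->7
step 3: apply R1 at {0↦1, 1↦6}  → |V|=5 |E|=3  E = 0-q->0 2-q->2 7-p->7
step 4: apply R1 at {0↦1, 1↦7}  → |V|=4 |E|=2  E = 0-q->0 2-q->2
halt: no rule applies after step 4
NF nodes: {0:B, 1:D, 2:B, 3:C}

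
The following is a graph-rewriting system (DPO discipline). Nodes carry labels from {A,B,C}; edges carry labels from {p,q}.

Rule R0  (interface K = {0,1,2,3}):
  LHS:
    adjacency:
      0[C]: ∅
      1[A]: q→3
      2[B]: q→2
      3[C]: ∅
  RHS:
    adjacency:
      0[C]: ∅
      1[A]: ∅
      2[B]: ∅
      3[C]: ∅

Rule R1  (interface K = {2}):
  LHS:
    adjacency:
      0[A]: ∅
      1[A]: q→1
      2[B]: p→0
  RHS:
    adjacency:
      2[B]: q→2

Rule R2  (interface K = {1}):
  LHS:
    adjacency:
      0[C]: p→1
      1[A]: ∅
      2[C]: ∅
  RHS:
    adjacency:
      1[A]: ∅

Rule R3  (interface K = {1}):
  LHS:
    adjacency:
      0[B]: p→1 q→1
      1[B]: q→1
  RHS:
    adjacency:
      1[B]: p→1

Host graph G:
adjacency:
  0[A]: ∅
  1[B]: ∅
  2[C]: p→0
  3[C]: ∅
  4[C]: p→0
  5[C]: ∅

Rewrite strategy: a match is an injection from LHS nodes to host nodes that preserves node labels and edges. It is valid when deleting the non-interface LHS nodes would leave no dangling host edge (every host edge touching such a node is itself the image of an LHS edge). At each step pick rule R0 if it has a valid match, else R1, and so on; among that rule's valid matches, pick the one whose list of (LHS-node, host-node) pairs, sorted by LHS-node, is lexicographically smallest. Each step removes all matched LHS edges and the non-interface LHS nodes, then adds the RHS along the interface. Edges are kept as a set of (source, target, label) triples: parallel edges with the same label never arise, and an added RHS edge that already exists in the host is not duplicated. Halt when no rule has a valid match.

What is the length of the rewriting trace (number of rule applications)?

initial: |V|=6 |E|=2  E = 2-p->0 4-p->0
step 1: apply R2 at {0↦2, 1↦0, 2↦3}  → |V|=4 |E|=1  E = 4-p->0
step 2: apply R2 at {0↦4, 1↦0, 2↦5}  → |V|=2 |E|=0  E = ∅
halt: no rule applies after step 2

Answer: 2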